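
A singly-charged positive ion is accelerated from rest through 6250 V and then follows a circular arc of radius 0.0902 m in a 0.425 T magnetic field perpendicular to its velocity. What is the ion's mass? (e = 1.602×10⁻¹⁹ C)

m ≈ 1.88×10⁻²⁶ kg

Combine |q|V = ½mv² and r = mv/(|q|B): eliminate v to get m = qB²r²/(2V).
m = (1.602×10⁻¹⁹)(0.425)²(0.0902)²/(2·6250) ≈ 1.88×10⁻²⁶ kg.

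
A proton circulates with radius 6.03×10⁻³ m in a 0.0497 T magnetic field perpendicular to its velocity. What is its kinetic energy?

v = |q|Br/m, then KE = ½mv² = (qBr)²/(2m).
v = (1.602×10⁻¹⁹)(0.0497)(6.03×10⁻³)/1.673×10⁻²⁷ ≈ 2.870×10⁴ m/s.
KE = ½(1.673×10⁻²⁷)(2.870×10⁴)² ≈ 6.89×10⁻¹⁹ J = 4.30 eV.

KE ≈ 4.30 eV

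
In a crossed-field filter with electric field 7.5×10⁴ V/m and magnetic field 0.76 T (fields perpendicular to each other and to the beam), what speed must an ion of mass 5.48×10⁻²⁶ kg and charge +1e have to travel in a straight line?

v = 9.9×10⁴ m/s

For undeflected motion the electric and magnetic forces balance: qE = qvB.
v = E/B = 7.5×10⁴/0.76 = 9.9×10⁴ m/s.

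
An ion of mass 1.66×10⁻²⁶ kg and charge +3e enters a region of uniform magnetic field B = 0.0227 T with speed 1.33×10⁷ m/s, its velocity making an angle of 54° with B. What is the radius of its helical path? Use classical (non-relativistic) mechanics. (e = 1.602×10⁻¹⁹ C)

r ≈ 16.4 m

v⊥ = v sinθ = 1.33×10⁷·sin54° ≈ 1.076×10⁷ m/s.
r = m v⊥/(|q|B) = (1.66×10⁻²⁶)(1.076×10⁷)/((4.806×10⁻¹⁹)(0.0227)) ≈ 16.4 m.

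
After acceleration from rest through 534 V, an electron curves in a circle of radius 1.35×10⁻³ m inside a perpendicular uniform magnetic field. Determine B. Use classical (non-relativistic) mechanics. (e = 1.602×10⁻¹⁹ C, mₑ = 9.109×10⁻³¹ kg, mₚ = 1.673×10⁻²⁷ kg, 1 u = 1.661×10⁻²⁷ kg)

B ≈ 0.0577 T

v = √(2|q|V/m) = √(2·1.602×10⁻¹⁹·534/9.109×10⁻³¹) ≈ 1.371×10⁷ m/s.
B = mv/(|q|r) = (9.109×10⁻³¹)(1.371×10⁷)/((1.602×10⁻¹⁹)(1.35×10⁻³)) ≈ 0.0577 T.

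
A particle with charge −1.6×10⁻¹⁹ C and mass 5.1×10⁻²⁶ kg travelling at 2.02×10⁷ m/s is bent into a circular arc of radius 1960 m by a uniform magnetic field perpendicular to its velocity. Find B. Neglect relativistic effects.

B ≈ 3.29×10⁻³ T

From |q|vB = mv²/r, B = mv/(|q|r).
B = (5.1×10⁻²⁶)(2.02×10⁷)/((1.6×10⁻¹⁹)(1960)) ≈ 3.29×10⁻³ T.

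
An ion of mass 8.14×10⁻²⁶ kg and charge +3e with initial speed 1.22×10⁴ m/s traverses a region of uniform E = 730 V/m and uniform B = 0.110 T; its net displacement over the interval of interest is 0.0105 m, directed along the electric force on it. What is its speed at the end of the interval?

v_f ≈ 1.55×10⁴ m/s

B does no work; ΔKE = |q|E d.
½mv_f² = ½mv₀² + |q|Ed = ½(8.14×10⁻²⁶)(1.22×10⁴)² + (4.806×10⁻¹⁹)(730)(0.0105) ≈ 6.058×10⁻¹⁸ J + 3.684×10⁻¹⁸ J ≈ 9.742×10⁻¹⁸ J.
v_f = √(2·9.742×10⁻¹⁸/8.14×10⁻²⁶) ≈ 1.55×10⁴ m/s.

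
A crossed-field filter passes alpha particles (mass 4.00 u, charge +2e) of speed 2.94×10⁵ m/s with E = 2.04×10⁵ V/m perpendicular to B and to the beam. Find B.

B = 0.694 T

Balance of forces in the selector: qE = qvB ⇒ B = E/v.
B = 2.04×10⁵/2.94×10⁵ = 0.694 T.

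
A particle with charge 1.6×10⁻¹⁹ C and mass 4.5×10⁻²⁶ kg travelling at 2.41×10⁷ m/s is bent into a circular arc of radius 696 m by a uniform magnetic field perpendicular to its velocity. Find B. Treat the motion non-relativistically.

From |q|vB = mv²/r, B = mv/(|q|r).
B = (4.5×10⁻²⁶)(2.41×10⁷)/((1.6×10⁻¹⁹)(696)) ≈ 9.74×10⁻³ T.

B ≈ 9.74×10⁻³ T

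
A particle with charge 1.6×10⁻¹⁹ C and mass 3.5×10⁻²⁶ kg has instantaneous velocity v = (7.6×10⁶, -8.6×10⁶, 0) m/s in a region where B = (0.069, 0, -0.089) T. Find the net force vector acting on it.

F ≈ (1.22×10⁻¹³, 1.08×10⁻¹³, 9.49×10⁻¹⁴) N

v×B = (7.65×10⁵, 6.76×10⁵, 5.93×10⁵) N/C.
F = q v×B = (1.6×10⁻¹⁹ C)·(7.65×10⁵, 6.76×10⁵, 5.93×10⁵) = (1.22×10⁻¹³, 1.08×10⁻¹³, 9.49×10⁻¹⁴) N.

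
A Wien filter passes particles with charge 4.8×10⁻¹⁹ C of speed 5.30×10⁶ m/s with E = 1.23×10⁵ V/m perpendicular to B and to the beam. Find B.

Balance of forces in the selector: qE = qvB ⇒ B = E/v.
B = 1.23×10⁵/5.30×10⁶ = 0.0232 T.

B = 0.0232 T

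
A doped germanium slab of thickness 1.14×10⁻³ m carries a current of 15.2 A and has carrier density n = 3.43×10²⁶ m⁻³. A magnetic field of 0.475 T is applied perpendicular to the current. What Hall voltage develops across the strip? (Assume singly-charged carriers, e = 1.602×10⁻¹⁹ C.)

V_H = IB/(n e t).
V_H = (15.2)(0.475)/((3.43×10²⁶)(1.602×10⁻¹⁹)(1.14×10⁻³)) ≈ 1.15×10⁻⁴ V.

V_H ≈ 1.15×10⁻⁴ V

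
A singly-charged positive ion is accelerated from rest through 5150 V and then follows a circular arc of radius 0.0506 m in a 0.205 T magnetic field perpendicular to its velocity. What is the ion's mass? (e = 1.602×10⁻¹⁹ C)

Combine |q|V = ½mv² and r = mv/(|q|B): eliminate v to get m = qB²r²/(2V).
m = (1.602×10⁻¹⁹)(0.205)²(0.0506)²/(2·5150) ≈ 1.67×10⁻²⁷ kg.

m ≈ 1.67×10⁻²⁷ kg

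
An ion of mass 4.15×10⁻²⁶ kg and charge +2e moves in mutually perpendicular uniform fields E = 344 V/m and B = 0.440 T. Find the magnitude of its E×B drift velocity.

The steady drift has the magnetic force balancing the electric force, so v_d = E/B.
v_d = 344/0.440 = 782 m/s.

v_d ≈ 782 m/s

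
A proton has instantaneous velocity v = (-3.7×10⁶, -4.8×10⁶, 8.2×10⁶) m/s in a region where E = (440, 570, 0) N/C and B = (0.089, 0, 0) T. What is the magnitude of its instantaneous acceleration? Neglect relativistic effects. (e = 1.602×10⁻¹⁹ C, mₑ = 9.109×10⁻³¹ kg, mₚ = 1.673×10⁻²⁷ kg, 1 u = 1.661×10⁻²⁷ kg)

v×B = (0, 7.30×10⁵, 4.27×10⁵) N/C.
E + v×B = (440, 7.30×10⁵, 4.27×10⁵) N/C.
F = q(E + v×B) = (1.602×10⁻¹⁹ C)·(440, 7.30×10⁵, 4.27×10⁵) = (7.05×10⁻¹⁷, 1.17×10⁻¹³, 6.84×10⁻¹⁴) N.
|a| = |F|/m = 1.356×10⁻¹³/1.673×10⁻²⁷ ≈ 8.10×10¹³ m/s².

|a| ≈ 8.10×10¹³ m/s²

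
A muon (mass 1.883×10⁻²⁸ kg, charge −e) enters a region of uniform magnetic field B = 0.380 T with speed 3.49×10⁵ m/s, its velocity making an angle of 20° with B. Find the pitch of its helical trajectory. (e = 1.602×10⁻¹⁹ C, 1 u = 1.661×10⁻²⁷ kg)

v∥ = v cosθ = 3.49×10⁵·cos20° ≈ 3.280×10⁵ m/s.
T = 2πm/(|q|B) = 2π(1.883×10⁻²⁸)/((1.602×10⁻¹⁹)(0.380)) ≈ 1.943×10⁻⁸ s.
pitch = v∥ T = (3.280×10⁵)(1.943×10⁻⁸) ≈ 6.37×10⁻³ m.

p ≈ 6.37×10⁻³ m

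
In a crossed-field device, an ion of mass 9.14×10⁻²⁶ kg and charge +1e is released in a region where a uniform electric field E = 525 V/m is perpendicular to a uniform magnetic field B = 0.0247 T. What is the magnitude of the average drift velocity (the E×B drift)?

The steady drift has the magnetic force balancing the electric force, so v_d = E/B.
v_d = 525/0.0247 = 2.13×10⁴ m/s.

v_d ≈ 2.13×10⁴ m/s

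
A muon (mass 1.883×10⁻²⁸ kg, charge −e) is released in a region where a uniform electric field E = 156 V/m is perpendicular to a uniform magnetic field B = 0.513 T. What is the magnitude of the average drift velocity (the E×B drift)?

v_d ≈ 304 m/s

The steady drift has the magnetic force balancing the electric force, so v_d = E/B.
v_d = 156/0.513 = 304 m/s.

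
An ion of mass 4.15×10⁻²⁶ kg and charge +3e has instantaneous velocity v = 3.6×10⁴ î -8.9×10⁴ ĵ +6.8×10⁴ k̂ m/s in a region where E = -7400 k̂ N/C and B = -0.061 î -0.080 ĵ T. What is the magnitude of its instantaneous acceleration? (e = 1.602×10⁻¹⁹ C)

v×B = (5440, -4150, -8310) N/C.
E + v×B = (5440, -4150, -1.57×10⁴) N/C.
F = q(E + v×B) = (4.806×10⁻¹⁹ C)·(5440, -4150, -1.57×10⁴) = (2.61×10⁻¹⁵, -1.99×10⁻¹⁵, -7.55×10⁻¹⁵) N.
|a| = |F|/m = 8.235×10⁻¹⁵/4.15×10⁻²⁶ ≈ 1.98×10¹¹ m/s².

|a| ≈ 1.98×10¹¹ m/s²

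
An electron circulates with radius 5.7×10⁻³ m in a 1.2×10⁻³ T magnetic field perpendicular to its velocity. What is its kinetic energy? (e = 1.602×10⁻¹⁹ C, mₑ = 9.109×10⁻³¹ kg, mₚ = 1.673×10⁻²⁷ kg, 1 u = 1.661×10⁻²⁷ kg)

v = |q|Br/m, then KE = ½mv² = (qBr)²/(2m).
v = (1.602×10⁻¹⁹)(1.2×10⁻³)(5.7×10⁻³)/9.109×10⁻³¹ ≈ 1.203×10⁶ m/s.
KE = ½(9.109×10⁻³¹)(1.203×10⁶)² ≈ 6.6×10⁻¹⁹ J = 4.1 eV.

KE ≈ 4.1 eV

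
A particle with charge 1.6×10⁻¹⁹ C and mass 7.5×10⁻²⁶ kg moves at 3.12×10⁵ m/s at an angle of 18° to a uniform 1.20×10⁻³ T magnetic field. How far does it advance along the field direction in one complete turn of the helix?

p ≈ 728 m

v∥ = v cosθ = 3.12×10⁵·cos18° ≈ 2.967×10⁵ m/s.
T = 2πm/(|q|B) = 2π(7.5×10⁻²⁶)/((1.6×10⁻¹⁹)(1.20×10⁻³)) ≈ 2.454×10⁻³ s.
pitch = v∥ T = (2.967×10⁵)(2.454×10⁻³) ≈ 728 m.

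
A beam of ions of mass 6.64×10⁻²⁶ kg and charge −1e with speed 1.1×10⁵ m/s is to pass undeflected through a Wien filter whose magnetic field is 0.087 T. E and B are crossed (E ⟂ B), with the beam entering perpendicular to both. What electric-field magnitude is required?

E = 9600 V/m

For straight-line motion qE = qvB, so E = vB.
E = 1.1×10⁵ × 0.087 = 9600 V/m.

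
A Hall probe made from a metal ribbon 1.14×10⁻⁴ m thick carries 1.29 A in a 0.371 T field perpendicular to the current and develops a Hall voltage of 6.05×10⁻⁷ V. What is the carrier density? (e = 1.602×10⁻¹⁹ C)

From V_H = IB/(n e t), n = IB/(V_H e t).
n = (1.29)(0.371)/((6.05×10⁻⁷)(1.602×10⁻¹⁹)(1.14×10⁻⁴)) ≈ 4.33×10²⁸ m⁻³.

n ≈ 4.33×10²⁸ m⁻³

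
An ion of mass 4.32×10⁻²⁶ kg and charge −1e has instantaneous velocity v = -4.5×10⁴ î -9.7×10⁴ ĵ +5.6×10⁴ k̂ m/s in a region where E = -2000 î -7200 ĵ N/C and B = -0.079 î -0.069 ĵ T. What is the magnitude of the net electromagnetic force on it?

|F| ≈ 2.02×10⁻¹⁵ N

v×B = (3860, -4420, -4560) N/C.
E + v×B = (1860, -1.16×10⁴, -4560) N/C.
F = q(E + v×B) = (−1.602×10⁻¹⁹ C)·(1860, -1.16×10⁴, -4560) = (-2.99×10⁻¹⁶, 1.86×10⁻¹⁵, 7.30×10⁻¹⁶) N.
|F| = 2.02×10⁻¹⁵ N.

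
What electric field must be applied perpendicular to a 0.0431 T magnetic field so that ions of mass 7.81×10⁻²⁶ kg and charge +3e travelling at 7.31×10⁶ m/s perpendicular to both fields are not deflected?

E = 3.15×10⁵ V/m

For straight-line motion qE = qvB, so E = vB.
E = 7.31×10⁶ × 0.0431 = 3.15×10⁵ V/m.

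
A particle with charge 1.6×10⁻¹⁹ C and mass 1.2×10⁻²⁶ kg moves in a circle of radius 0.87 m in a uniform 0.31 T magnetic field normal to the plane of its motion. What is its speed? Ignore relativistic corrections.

From |q|vB = mv²/r, v = |q|Br/m.
v = (1.6×10⁻¹⁹)(0.31)(0.87)/1.2×10⁻²⁶ ≈ 3.6×10⁶ m/s.

v ≈ 3.6×10⁶ m/s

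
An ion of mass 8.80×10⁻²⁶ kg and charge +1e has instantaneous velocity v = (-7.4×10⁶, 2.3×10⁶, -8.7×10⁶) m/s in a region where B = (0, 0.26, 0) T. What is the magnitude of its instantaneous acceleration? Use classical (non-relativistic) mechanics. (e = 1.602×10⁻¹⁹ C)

|a| ≈ 5.41×10¹² m/s²

v×B = (2.26×10⁶, 0, -1.92×10⁶) N/C.
F = q v×B = (1.602×10⁻¹⁹ C)·(2.26×10⁶, 0, -1.92×10⁶) = (3.62×10⁻¹³, 0, -3.08×10⁻¹³) N.
|a| = |F|/m = 4.757×10⁻¹³/8.80×10⁻²⁶ ≈ 5.41×10¹² m/s².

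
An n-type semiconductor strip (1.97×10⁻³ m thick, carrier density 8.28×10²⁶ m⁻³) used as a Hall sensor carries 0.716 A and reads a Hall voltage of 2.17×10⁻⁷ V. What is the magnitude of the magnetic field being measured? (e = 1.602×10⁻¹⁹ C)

B ≈ 0.0792 T

From V_H = IB/(n e t), B = V_H n e t / I.
B = (2.17×10⁻⁷)(8.28×10²⁶)(1.602×10⁻¹⁹)(1.97×10⁻³)/0.716 ≈ 0.0792 T.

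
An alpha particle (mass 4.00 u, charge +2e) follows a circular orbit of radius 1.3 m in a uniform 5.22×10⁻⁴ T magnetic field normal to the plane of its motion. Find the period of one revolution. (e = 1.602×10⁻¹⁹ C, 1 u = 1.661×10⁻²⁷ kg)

T ≈ 2.50×10⁻⁴ s

The cyclotron period depends only on m, q, B: T = 2πm/(|q|B).
T = 2π(6.644×10⁻²⁷)/((3.204×10⁻¹⁹)(5.22×10⁻⁴)) ≈ 2.50×10⁻⁴ s.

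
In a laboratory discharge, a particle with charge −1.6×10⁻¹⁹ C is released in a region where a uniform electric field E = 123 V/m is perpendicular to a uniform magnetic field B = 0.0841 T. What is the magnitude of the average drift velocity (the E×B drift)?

The E×B drift speed is v_d = E/B.
v_d = 123/0.0841 = 1460 m/s.

v_d ≈ 1460 m/s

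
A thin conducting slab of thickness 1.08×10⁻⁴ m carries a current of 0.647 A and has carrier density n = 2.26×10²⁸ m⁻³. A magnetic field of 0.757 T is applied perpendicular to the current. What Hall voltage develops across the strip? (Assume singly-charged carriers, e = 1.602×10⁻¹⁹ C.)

V_H ≈ 1.25×10⁻⁶ V

V_H = IB/(n e t).
V_H = (0.647)(0.757)/((2.26×10²⁸)(1.602×10⁻¹⁹)(1.08×10⁻⁴)) ≈ 1.25×10⁻⁶ V.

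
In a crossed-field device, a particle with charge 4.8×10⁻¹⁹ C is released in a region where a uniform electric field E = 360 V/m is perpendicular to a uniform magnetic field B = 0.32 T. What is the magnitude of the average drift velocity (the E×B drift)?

The E×B drift speed is v_d = E/B.
v_d = 360/0.32 = 1100 m/s.

v_d ≈ 1100 m/s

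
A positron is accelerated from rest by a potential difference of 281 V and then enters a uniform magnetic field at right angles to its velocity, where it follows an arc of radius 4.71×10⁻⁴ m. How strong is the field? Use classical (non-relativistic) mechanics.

B ≈ 0.120 T

v = √(2|q|V/m) = √(2·1.602×10⁻¹⁹·281/9.109×10⁻³¹) ≈ 9.942×10⁶ m/s.
B = mv/(|q|r) = (9.109×10⁻³¹)(9.942×10⁶)/((1.602×10⁻¹⁹)(4.71×10⁻⁴)) ≈ 0.120 T.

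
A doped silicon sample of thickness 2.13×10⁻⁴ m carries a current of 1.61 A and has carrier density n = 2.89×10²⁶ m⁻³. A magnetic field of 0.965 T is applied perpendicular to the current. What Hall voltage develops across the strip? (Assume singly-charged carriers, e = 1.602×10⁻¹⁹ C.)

V_H ≈ 1.58×10⁻⁴ V

V_H = IB/(n e t).
V_H = (1.61)(0.965)/((2.89×10²⁶)(1.602×10⁻¹⁹)(2.13×10⁻⁴)) ≈ 1.58×10⁻⁴ V.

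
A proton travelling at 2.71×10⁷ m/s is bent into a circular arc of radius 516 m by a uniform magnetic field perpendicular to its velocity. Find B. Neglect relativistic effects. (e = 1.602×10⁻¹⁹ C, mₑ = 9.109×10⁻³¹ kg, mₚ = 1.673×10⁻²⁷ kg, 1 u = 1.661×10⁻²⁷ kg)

From |q|vB = mv²/r, B = mv/(|q|r).
B = (1.673×10⁻²⁷)(2.71×10⁷)/((1.602×10⁻¹⁹)(516)) ≈ 5.48×10⁻⁴ T.

B ≈ 5.48×10⁻⁴ T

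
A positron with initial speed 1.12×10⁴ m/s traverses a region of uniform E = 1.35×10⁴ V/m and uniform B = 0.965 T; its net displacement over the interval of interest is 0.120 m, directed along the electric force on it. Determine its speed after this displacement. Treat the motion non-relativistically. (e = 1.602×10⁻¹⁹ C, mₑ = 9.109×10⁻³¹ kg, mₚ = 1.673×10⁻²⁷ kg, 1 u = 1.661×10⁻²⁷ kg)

B does no work; ΔKE = |q|E d.
½mv_f² = ½mv₀² + |q|Ed = ½(9.109×10⁻³¹)(1.12×10⁴)² + (1.602×10⁻¹⁹)(1.35×10⁴)(0.120) ≈ 5.713×10⁻²³ J + 2.595×10⁻¹⁶ J ≈ 2.595×10⁻¹⁶ J.
v_f = √(2·2.595×10⁻¹⁶/9.109×10⁻³¹) ≈ 2.39×10⁷ m/s.

v_f ≈ 2.39×10⁷ m/s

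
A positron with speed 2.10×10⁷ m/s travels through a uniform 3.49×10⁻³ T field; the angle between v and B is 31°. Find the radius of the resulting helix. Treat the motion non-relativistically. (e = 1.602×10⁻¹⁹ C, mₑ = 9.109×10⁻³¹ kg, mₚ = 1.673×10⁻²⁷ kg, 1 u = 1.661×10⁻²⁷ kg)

r ≈ 0.0176 m

v⊥ = v sinθ = 2.10×10⁷·sin31° ≈ 1.082×10⁷ m/s.
r = m v⊥/(|q|B) = (9.109×10⁻³¹)(1.082×10⁷)/((1.602×10⁻¹⁹)(3.49×10⁻³)) ≈ 0.0176 m.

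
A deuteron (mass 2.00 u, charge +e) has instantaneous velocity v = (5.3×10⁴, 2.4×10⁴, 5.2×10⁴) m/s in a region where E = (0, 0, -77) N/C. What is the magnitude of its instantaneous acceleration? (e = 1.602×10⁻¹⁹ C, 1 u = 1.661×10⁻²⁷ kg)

|a| ≈ 3.71×10⁹ m/s²

Only an electric field acts, so F = qE = (1.602×10⁻¹⁹ C)·(0, 0, -77.0) = (0, 0, -1.23×10⁻¹⁷) N.
|a| = |F|/m = 1.234×10⁻¹⁷/3.322×10⁻²⁷ ≈ 3.71×10⁹ m/s².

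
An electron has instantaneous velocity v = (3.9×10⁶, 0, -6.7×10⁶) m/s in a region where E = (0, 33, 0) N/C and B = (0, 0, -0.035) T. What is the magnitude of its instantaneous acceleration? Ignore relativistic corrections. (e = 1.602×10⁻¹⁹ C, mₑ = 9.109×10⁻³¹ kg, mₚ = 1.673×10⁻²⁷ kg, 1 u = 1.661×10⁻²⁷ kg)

v×B = (0, 1.36×10⁵, 0) N/C.
E + v×B = (0, 1.37×10⁵, 0) N/C.
F = q(E + v×B) = (−1.602×10⁻¹⁹ C)·(0, 1.37×10⁵, 0) = (0, -2.19×10⁻¹⁴, 0) N.
|a| = |F|/m = 2.187×10⁻¹⁴/9.109×10⁻³¹ ≈ 2.40×10¹⁶ m/s².

|a| ≈ 2.40×10¹⁶ m/s²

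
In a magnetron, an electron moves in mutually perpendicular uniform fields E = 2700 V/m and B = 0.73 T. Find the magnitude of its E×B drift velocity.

The E×B drift speed is v_d = E/B.
v_d = 2700/0.73 = 3700 m/s.

v_d ≈ 3700 m/s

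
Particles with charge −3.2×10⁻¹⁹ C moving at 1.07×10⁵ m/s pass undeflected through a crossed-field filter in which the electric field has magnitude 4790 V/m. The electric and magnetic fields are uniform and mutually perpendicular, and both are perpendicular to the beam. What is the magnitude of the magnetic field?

Balance of forces in the selector: qE = qvB ⇒ B = E/v.
B = 4790/1.07×10⁵ = 0.0448 T.

B = 0.0448 T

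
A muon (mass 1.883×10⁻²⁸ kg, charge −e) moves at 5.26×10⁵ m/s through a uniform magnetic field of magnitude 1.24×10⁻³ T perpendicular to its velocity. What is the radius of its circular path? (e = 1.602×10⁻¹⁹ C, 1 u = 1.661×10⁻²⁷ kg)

The magnetic force provides the centripetal force: |q|vB = mv²/r.
r = mv/(|q|B) = (1.883×10⁻²⁸)(5.26×10⁵)/((1.602×10⁻¹⁹)(1.24×10⁻³)) ≈ 0.499 m.

r ≈ 0.499 m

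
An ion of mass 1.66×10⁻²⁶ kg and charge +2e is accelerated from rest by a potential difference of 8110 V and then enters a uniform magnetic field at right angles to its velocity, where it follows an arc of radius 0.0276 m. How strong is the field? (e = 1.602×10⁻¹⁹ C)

v = √(2|q|V/m) = √(2·3.204×10⁻¹⁹·8110/1.66×10⁻²⁶) ≈ 5.595×10⁵ m/s.
B = mv/(|q|r) = (1.66×10⁻²⁶)(5.595×10⁵)/((3.204×10⁻¹⁹)(0.0276)) ≈ 1.05 T.

B ≈ 1.05 T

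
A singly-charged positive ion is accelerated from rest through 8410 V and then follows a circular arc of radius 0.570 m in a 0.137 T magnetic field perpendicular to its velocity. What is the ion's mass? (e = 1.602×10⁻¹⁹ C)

Combine |q|V = ½mv² and r = mv/(|q|B): eliminate v to get m = qB²r²/(2V).
m = (1.602×10⁻¹⁹)(0.137)²(0.570)²/(2·8410) ≈ 5.81×10⁻²⁶ kg.

m ≈ 5.81×10⁻²⁶ kg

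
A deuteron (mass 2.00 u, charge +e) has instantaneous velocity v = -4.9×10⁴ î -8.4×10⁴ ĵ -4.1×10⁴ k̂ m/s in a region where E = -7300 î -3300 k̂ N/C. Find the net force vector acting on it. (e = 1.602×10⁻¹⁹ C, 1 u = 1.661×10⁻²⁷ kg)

F ≈ (-1.17×10⁻¹⁵, 0, -5.29×10⁻¹⁶) N

Only an electric field acts, so F = qE = (1.602×10⁻¹⁹ C)·(-7300, 0, -3300) = (-1.17×10⁻¹⁵, 0, -5.29×10⁻¹⁶) N.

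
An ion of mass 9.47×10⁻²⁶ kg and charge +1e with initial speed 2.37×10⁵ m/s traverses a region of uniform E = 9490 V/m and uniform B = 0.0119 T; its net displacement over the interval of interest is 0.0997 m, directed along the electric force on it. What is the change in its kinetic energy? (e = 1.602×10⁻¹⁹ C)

The magnetic force is always ⟂ v and does no work; only the electric force changes KE.
ΔKE = F_E · d = |q|E d = (1.602×10⁻¹⁹)(9490)(0.0997) ≈ 1.52×10⁻¹⁶ J.

ΔKE ≈ 1.52×10⁻¹⁶ J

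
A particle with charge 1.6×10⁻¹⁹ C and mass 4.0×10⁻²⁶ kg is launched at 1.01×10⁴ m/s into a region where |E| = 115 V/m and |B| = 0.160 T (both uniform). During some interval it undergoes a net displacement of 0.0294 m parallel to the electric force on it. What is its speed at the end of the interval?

B does no work; ΔKE = |q|E d.
½mv_f² = ½mv₀² + |q|Ed = ½(4.0×10⁻²⁶)(1.01×10⁴)² + (1.6×10⁻¹⁹)(115)(0.0294) ≈ 2.040×10⁻¹⁸ J + 5.410×10⁻¹⁹ J ≈ 2.581×10⁻¹⁸ J.
v_f = √(2·2.581×10⁻¹⁸/4.0×10⁻²⁶) ≈ 1.14×10⁴ m/s.

v_f ≈ 1.14×10⁴ m/s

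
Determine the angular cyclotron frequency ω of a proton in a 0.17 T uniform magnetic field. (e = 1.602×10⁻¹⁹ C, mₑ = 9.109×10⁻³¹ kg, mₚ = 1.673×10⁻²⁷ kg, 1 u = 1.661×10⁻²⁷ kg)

ω = |q|B/m.
ω = (1.602×10⁻¹⁹)(0.17)/1.673×10⁻²⁷ ≈ 1.6×10⁷ rad/s.

ω ≈ 1.6×10⁷ rad/s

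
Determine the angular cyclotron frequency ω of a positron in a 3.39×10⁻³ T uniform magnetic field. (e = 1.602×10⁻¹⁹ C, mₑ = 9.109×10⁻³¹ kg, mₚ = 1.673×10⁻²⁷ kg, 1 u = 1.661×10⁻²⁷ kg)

ω = |q|B/m.
ω = (1.602×10⁻¹⁹)(3.39×10⁻³)/9.109×10⁻³¹ ≈ 5.96×10⁸ rad/s.

ω ≈ 5.96×10⁸ rad/s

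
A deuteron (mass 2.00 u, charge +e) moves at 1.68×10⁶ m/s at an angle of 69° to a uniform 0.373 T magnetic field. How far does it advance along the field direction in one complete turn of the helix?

v∥ = v cosθ = 1.68×10⁶·cos69° ≈ 6.021×10⁵ m/s.
T = 2πm/(|q|B) = 2π(3.322×10⁻²⁷)/((1.602×10⁻¹⁹)(0.373)) ≈ 3.493×10⁻⁷ s.
pitch = v∥ T = (6.021×10⁵)(3.493×10⁻⁷) ≈ 0.210 m.

p ≈ 0.210 m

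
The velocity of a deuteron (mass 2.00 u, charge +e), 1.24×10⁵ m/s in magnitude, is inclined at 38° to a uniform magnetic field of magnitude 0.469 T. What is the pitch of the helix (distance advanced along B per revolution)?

p ≈ 0.0271 m

v∥ = v cosθ = 1.24×10⁵·cos38° ≈ 9.771×10⁴ m/s.
T = 2πm/(|q|B) = 2π(3.322×10⁻²⁷)/((1.602×10⁻¹⁹)(0.469)) ≈ 2.778×10⁻⁷ s.
pitch = v∥ T = (9.771×10⁴)(2.778×10⁻⁷) ≈ 0.0271 m.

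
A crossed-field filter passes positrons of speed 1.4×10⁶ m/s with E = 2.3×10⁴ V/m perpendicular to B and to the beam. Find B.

B = 0.016 T

Balance of forces in the selector: qE = qvB ⇒ B = E/v.
B = 2.3×10⁴/1.4×10⁶ = 0.016 T.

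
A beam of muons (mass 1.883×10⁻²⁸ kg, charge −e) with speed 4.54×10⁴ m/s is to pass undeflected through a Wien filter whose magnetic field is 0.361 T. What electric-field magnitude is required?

E = 1.64×10⁴ V/m

For straight-line motion qE = qvB, so E = vB.
E = 4.54×10⁴ × 0.361 = 1.64×10⁴ V/m.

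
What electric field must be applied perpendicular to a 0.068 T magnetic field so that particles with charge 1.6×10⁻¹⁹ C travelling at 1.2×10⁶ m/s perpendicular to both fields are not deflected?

For straight-line motion qE = qvB, so E = vB.
E = 1.2×10⁶ × 0.068 = 8.2×10⁴ V/m.

E = 8.2×10⁴ V/m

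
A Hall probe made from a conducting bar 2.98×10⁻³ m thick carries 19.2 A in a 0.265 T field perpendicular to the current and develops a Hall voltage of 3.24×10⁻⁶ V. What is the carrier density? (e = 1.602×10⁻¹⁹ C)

From V_H = IB/(n e t), n = IB/(V_H e t).
n = (19.2)(0.265)/((3.24×10⁻⁶)(1.602×10⁻¹⁹)(2.98×10⁻³)) ≈ 3.29×10²⁷ m⁻³.

n ≈ 3.29×10²⁷ m⁻³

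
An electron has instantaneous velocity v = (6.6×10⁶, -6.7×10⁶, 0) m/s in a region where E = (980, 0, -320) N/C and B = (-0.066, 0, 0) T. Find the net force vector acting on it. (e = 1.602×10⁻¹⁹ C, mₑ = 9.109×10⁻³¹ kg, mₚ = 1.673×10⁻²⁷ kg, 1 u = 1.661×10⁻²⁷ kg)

F ≈ (-1.57×10⁻¹⁶, 0, 7.09×10⁻¹⁴) N

v×B = (0, 0, -4.42×10⁵) N/C.
E + v×B = (980, 0, -4.43×10⁵) N/C.
F = q(E + v×B) = (−1.602×10⁻¹⁹ C)·(980, 0, -4.43×10⁵) = (-1.57×10⁻¹⁶, 0, 7.09×10⁻¹⁴) N.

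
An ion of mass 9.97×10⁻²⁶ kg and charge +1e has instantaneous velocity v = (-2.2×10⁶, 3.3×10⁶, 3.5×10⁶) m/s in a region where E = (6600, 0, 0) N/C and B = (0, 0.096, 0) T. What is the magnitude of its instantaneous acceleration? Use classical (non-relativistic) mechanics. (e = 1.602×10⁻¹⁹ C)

v×B = (-3.36×10⁵, 0, -2.11×10⁵) N/C.
E + v×B = (-3.29×10⁵, 0, -2.11×10⁵) N/C.
F = q(E + v×B) = (1.602×10⁻¹⁹ C)·(-3.29×10⁵, 0, -2.11×10⁵) = (-5.28×10⁻¹⁴, 0, -3.38×10⁻¹⁴) N.
|a| = |F|/m = 6.269×10⁻¹⁴/9.97×10⁻²⁶ ≈ 6.29×10¹¹ m/s².

|a| ≈ 6.29×10¹¹ m/s²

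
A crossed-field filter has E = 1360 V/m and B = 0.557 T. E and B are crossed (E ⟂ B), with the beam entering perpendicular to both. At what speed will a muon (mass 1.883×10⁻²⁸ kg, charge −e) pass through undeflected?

v = 2440 m/s

Zero net Lorentz force requires |qE| = |q v×B|, i.e. E = vB.
v = E/B = 1360/0.557 = 2440 m/s.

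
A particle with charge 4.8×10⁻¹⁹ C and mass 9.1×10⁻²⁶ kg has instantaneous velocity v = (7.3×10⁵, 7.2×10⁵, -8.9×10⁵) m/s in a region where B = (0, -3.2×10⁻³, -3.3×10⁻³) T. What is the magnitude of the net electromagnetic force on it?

v×B = (-5220, 2410, -2340) N/C.
F = q v×B = (4.8×10⁻¹⁹ C)·(-5220, 2410, -2340) = (-2.51×10⁻¹⁵, 1.16×10⁻¹⁵, -1.12×10⁻¹⁵) N.
|F| = 2.98×10⁻¹⁵ N.

|F| ≈ 2.98×10⁻¹⁵ N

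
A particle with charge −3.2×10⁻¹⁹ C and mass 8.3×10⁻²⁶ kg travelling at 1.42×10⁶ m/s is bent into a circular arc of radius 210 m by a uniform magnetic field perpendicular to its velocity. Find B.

B ≈ 1.75×10⁻³ T

From |q|vB = mv²/r, B = mv/(|q|r).
B = (8.3×10⁻²⁶)(1.42×10⁶)/((3.2×10⁻¹⁹)(210)) ≈ 1.75×10⁻³ T.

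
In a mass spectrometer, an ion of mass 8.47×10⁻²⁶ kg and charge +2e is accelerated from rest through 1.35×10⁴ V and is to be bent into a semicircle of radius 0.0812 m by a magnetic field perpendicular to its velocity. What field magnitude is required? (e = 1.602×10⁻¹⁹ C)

v = √(2|q|V/m) = √(2·3.204×10⁻¹⁹·1.35×10⁴/8.47×10⁻²⁶) ≈ 3.196×10⁵ m/s.
B = mv/(|q|r) = (8.47×10⁻²⁶)(3.196×10⁵)/((3.204×10⁻¹⁹)(0.0812)) ≈ 1.04 T.

B ≈ 1.04 T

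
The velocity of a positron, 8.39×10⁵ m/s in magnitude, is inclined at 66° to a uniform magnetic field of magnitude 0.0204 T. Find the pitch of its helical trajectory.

v∥ = v cosθ = 8.39×10⁵·cos66° ≈ 3.413×10⁵ m/s.
T = 2πm/(|q|B) = 2π(9.109×10⁻³¹)/((1.602×10⁻¹⁹)(0.0204)) ≈ 1.751×10⁻⁹ s.
pitch = v∥ T = (3.413×10⁵)(1.751×10⁻⁹) ≈ 5.98×10⁻⁴ m.

p ≈ 5.98×10⁻⁴ m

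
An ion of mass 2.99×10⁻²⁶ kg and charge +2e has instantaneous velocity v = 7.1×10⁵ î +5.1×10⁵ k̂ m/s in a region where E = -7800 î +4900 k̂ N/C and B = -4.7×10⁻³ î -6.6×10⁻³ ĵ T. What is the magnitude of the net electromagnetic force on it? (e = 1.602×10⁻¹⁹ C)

v×B = (3370, -2400, -4690) N/C.
E + v×B = (-4430, -2400, 214) N/C.
F = q(E + v×B) = (3.204×10⁻¹⁹ C)·(-4430, -2400, 214) = (-1.42×10⁻¹⁵, -7.68×10⁻¹⁶, 6.86×10⁻¹⁷) N.
|F| = 1.62×10⁻¹⁵ N.

|F| ≈ 1.62×10⁻¹⁵ N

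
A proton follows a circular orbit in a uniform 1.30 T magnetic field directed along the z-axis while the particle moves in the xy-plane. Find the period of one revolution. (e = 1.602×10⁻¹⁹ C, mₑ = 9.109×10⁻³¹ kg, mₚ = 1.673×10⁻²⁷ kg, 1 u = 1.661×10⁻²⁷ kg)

The cyclotron period depends only on m, q, B: T = 2πm/(|q|B).
T = 2π(1.673×10⁻²⁷)/((1.602×10⁻¹⁹)(1.30)) ≈ 5.05×10⁻⁸ s.

T ≈ 5.05×10⁻⁸ s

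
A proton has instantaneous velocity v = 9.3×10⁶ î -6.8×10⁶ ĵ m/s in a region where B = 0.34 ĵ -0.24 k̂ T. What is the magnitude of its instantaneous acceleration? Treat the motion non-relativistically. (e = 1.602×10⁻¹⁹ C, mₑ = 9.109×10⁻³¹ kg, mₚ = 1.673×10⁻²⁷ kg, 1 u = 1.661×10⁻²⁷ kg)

v×B = (1.63×10⁶, 2.23×10⁶, 3.16×10⁶) N/C.
F = q v×B = (1.602×10⁻¹⁹ C)·(1.63×10⁶, 2.23×10⁶, 3.16×10⁶) = (2.61×10⁻¹³, 3.58×10⁻¹³, 5.07×10⁻¹³) N.
|a| = |F|/m = 6.729×10⁻¹³/1.673×10⁻²⁷ ≈ 4.02×10¹⁴ m/s².

|a| ≈ 4.02×10¹⁴ m/s²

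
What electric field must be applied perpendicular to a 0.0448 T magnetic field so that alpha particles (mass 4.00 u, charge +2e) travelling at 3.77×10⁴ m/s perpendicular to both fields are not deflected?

For straight-line motion qE = qvB, so E = vB.
E = 3.77×10⁴ × 0.0448 = 1690 V/m.

E = 1690 V/m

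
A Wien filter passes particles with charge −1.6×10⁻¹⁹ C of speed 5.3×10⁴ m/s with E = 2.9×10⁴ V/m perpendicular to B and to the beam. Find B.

Balance of forces in the selector: qE = qvB ⇒ B = E/v.
B = 2.9×10⁴/5.3×10⁴ = 0.55 T.

B = 0.55 T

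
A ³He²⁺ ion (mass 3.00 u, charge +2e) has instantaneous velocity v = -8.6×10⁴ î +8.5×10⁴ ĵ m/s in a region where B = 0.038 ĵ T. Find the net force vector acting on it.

F ≈ (0, 0, -1.05×10⁻¹⁵) N

v×B = (0, 0, -3270) N/C.
F = q v×B = (3.204×10⁻¹⁹ C)·(0, 0, -3270) = (0, 0, -1.05×10⁻¹⁵) N.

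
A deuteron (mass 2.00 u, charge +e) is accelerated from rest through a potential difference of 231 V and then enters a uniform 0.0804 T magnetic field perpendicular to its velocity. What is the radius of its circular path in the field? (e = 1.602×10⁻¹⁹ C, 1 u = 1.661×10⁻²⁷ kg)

r ≈ 0.0385 m

Acceleration: |q|V = ½mv² ⇒ v = √(2|q|V/m) = √(2·1.602×10⁻¹⁹·231/3.322×10⁻²⁷) ≈ 1.493×10⁵ m/s.
In the field: r = mv/(|q|B) = (3.322×10⁻²⁷)(1.493×10⁵)/((1.602×10⁻¹⁹)(0.0804)) ≈ 0.0385 m.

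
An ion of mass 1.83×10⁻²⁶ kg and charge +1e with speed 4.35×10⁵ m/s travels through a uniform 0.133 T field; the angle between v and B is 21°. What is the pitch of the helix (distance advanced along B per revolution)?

v∥ = v cosθ = 4.35×10⁵·cos21° ≈ 4.061×10⁵ m/s.
T = 2πm/(|q|B) = 2π(1.83×10⁻²⁶)/((1.602×10⁻¹⁹)(0.133)) ≈ 5.397×10⁻⁶ s.
pitch = v∥ T = (4.061×10⁵)(5.397×10⁻⁶) ≈ 2.19 m.

p ≈ 2.19 m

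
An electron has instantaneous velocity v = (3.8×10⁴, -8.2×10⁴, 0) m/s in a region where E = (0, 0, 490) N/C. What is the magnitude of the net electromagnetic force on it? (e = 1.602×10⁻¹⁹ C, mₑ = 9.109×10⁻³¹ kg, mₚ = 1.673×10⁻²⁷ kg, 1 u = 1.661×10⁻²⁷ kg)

Only an electric field acts, so F = qE = (−1.602×10⁻¹⁹ C)·(0, 0, 490) = (0, 0, -7.85×10⁻¹⁷) N.
|F| = 7.85×10⁻¹⁷ N.

|F| ≈ 7.85×10⁻¹⁷ N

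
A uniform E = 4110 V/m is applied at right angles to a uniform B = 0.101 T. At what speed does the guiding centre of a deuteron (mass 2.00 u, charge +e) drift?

v_d ≈ 4.07×10⁴ m/s

The E×B drift speed is v_d = E/B.
v_d = 4110/0.101 = 4.07×10⁴ m/s.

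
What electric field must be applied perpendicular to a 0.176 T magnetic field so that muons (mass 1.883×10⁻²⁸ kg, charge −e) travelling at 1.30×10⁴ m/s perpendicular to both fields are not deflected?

For straight-line motion qE = qvB, so E = vB.
E = 1.30×10⁴ × 0.176 = 2290 V/m.

E = 2290 V/m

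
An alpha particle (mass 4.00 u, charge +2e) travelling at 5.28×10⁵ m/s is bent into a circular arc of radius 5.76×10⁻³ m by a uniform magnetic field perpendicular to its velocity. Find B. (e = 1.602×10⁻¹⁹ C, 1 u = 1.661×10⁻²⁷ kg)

B ≈ 1.90 T

From |q|vB = mv²/r, B = mv/(|q|r).
B = (6.644×10⁻²⁷)(5.28×10⁵)/((3.204×10⁻¹⁹)(5.76×10⁻³)) ≈ 1.90 T.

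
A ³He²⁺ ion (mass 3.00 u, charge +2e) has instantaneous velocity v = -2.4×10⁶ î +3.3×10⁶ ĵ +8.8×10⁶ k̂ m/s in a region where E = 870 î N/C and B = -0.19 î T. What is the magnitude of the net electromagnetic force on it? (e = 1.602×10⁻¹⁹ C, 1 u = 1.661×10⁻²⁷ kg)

|F| ≈ 5.72×10⁻¹³ N

v×B = (0, -1.67×10⁶, 6.27×10⁵) N/C.
E + v×B = (870, -1.67×10⁶, 6.27×10⁵) N/C.
F = q(E + v×B) = (3.204×10⁻¹⁹ C)·(870, -1.67×10⁶, 6.27×10⁵) = (2.79×10⁻¹⁶, -5.36×10⁻¹³, 2.01×10⁻¹³) N.
|F| = 5.72×10⁻¹³ N.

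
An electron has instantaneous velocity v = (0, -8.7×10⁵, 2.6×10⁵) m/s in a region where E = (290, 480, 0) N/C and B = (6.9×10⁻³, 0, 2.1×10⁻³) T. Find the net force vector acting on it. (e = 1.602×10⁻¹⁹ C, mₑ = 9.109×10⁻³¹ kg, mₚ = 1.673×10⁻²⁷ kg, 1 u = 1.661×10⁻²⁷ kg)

F ≈ (2.46×10⁻¹⁶, -3.64×10⁻¹⁶, -9.62×10⁻¹⁶) N

v×B = (-1830, 1790, 6000) N/C.
E + v×B = (-1540, 2270, 6000) N/C.
F = q(E + v×B) = (−1.602×10⁻¹⁹ C)·(-1540, 2270, 6000) = (2.46×10⁻¹⁶, -3.64×10⁻¹⁶, -9.62×10⁻¹⁶) N.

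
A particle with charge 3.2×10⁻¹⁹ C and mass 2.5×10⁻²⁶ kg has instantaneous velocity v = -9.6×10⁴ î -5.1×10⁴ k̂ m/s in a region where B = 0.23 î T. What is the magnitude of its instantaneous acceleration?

v×B = (0, -1.17×10⁴, 0) N/C.
F = q v×B = (3.2×10⁻¹⁹ C)·(0, -1.17×10⁴, 0) = (0, -3.75×10⁻¹⁵, 0) N.
|a| = |F|/m = 3.754×10⁻¹⁵/2.5×10⁻²⁶ ≈ 1.50×10¹¹ m/s².

|a| ≈ 1.50×10¹¹ m/s²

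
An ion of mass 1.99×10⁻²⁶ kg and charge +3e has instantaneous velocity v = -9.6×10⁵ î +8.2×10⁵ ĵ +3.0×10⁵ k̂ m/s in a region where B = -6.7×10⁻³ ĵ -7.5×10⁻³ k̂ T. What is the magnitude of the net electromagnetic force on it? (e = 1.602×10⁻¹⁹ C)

v×B = (-4140, -7200, 6430) N/C.
F = q v×B = (4.806×10⁻¹⁹ C)·(-4140, -7200, 6430) = (-1.99×10⁻¹⁵, -3.46×10⁻¹⁵, 3.09×10⁻¹⁵) N.
|F| = 5.05×10⁻¹⁵ N.

|F| ≈ 5.05×10⁻¹⁵ N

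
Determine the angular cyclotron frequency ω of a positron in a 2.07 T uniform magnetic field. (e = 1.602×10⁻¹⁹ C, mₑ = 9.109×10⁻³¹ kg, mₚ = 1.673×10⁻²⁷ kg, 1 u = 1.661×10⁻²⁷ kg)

ω ≈ 3.64×10¹¹ rad/s

ω = |q|B/m.
ω = (1.602×10⁻¹⁹)(2.07)/9.109×10⁻³¹ ≈ 3.64×10¹¹ rad/s.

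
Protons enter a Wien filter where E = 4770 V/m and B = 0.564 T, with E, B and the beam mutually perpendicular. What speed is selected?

v = 8460 m/s

For undeflected motion the electric and magnetic forces balance: qE = qvB.
v = E/B = 4770/0.564 = 8460 m/s.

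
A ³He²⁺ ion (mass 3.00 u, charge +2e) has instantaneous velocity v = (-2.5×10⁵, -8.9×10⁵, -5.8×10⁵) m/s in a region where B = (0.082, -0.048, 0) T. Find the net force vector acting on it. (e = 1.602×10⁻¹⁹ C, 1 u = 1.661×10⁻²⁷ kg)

F ≈ (-8.92×10⁻¹⁵, -1.52×10⁻¹⁴, 2.72×10⁻¹⁴) N

v×B = (-2.78×10⁴, -4.76×10⁴, 8.50×10⁴) N/C.
F = q v×B = (3.204×10⁻¹⁹ C)·(-2.78×10⁴, -4.76×10⁴, 8.50×10⁴) = (-8.92×10⁻¹⁵, -1.52×10⁻¹⁴, 2.72×10⁻¹⁴) N.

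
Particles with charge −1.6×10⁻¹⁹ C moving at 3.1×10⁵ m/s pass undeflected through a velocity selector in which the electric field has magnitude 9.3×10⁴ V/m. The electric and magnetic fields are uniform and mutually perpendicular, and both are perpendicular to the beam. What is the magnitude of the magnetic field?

Balance of forces in the selector: qE = qvB ⇒ B = E/v.
B = 9.3×10⁴/3.1×10⁵ = 0.30 T.

B = 0.30 T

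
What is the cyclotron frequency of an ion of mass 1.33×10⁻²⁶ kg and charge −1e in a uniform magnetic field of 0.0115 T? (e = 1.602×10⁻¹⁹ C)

f = |q|B/(2πm).
f = (1.602×10⁻¹⁹)(0.0115)/(2π·1.33×10⁻²⁶) ≈ 2.20×10⁴ Hz.

f ≈ 2.20×10⁴ Hz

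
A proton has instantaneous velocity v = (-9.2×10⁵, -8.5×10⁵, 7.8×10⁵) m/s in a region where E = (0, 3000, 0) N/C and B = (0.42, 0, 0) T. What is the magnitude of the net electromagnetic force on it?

v×B = (0, 3.28×10⁵, 3.57×10⁵) N/C.
E + v×B = (0, 3.31×10⁵, 3.57×10⁵) N/C.
F = q(E + v×B) = (1.602×10⁻¹⁹ C)·(0, 3.31×10⁵, 3.57×10⁵) = (0, 5.30×10⁻¹⁴, 5.72×10⁻¹⁴) N.
|F| = 7.79×10⁻¹⁴ N.

|F| ≈ 7.79×10⁻¹⁴ N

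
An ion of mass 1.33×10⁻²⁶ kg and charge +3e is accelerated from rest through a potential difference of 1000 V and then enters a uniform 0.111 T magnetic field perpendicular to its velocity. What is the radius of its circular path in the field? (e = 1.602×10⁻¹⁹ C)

r ≈ 0.0670 m

Acceleration: |q|V = ½mv² ⇒ v = √(2|q|V/m) = √(2·4.806×10⁻¹⁹·1000/1.33×10⁻²⁶) ≈ 2.688×10⁵ m/s.
In the field: r = mv/(|q|B) = (1.33×10⁻²⁶)(2.688×10⁵)/((4.806×10⁻¹⁹)(0.111)) ≈ 0.0670 m.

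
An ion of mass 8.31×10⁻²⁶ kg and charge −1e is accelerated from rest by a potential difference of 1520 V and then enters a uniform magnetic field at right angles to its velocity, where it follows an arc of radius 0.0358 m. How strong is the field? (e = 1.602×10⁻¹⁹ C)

v = √(2|q|V/m) = √(2·1.602×10⁻¹⁹·1520/8.31×10⁻²⁶) ≈ 7.655×10⁴ m/s.
B = mv/(|q|r) = (8.31×10⁻²⁶)(7.655×10⁴)/((1.602×10⁻¹⁹)(0.0358)) ≈ 1.11 T.

B ≈ 1.11 T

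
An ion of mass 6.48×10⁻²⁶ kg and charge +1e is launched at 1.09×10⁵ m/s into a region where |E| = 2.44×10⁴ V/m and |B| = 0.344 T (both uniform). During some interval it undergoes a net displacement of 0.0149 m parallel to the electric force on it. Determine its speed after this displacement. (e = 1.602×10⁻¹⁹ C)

v_f ≈ 1.17×10⁵ m/s

B does no work; ΔKE = |q|E d.
½mv_f² = ½mv₀² + |q|Ed = ½(6.48×10⁻²⁶)(1.09×10⁵)² + (1.602×10⁻¹⁹)(2.44×10⁴)(0.0149) ≈ 3.849×10⁻¹⁶ J + 5.824×10⁻¹⁷ J ≈ 4.432×10⁻¹⁶ J.
v_f = √(2·4.432×10⁻¹⁶/6.48×10⁻²⁶) ≈ 1.17×10⁵ m/s.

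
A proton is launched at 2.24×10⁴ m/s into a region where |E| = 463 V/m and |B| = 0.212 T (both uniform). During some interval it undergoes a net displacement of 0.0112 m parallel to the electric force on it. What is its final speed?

B does no work; ΔKE = |q|E d.
½mv_f² = ½mv₀² + |q|Ed = ½(1.673×10⁻²⁷)(2.24×10⁴)² + (1.602×10⁻¹⁹)(463)(0.0112) ≈ 4.197×10⁻¹⁹ J + 8.307×10⁻¹⁹ J ≈ 1.250×10⁻¹⁸ J.
v_f = √(2·1.250×10⁻¹⁸/1.673×10⁻²⁷) ≈ 3.87×10⁴ m/s.

v_f ≈ 3.87×10⁴ m/s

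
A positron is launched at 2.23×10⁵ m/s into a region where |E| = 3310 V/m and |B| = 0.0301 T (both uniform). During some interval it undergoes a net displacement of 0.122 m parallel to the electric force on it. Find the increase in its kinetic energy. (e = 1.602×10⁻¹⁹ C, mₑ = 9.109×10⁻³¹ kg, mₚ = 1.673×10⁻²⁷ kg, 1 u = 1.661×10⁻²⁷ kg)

ΔKE ≈ 6.47×10⁻¹⁷ J

The magnetic force is always ⟂ v and does no work; only the electric force changes KE.
ΔKE = F_E · d = |q|E d = (1.602×10⁻¹⁹)(3310)(0.122) ≈ 6.47×10⁻¹⁷ J.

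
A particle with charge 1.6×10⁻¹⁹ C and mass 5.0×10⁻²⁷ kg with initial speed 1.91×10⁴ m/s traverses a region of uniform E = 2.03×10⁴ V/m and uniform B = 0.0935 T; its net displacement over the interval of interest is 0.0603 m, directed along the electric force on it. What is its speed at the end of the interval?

B does no work; ΔKE = |q|E d.
½mv_f² = ½mv₀² + |q|Ed = ½(5.0×10⁻²⁷)(1.91×10⁴)² + (1.6×10⁻¹⁹)(2.03×10⁴)(0.0603) ≈ 9.120×10⁻¹⁹ J + 1.959×10⁻¹⁶ J ≈ 1.968×10⁻¹⁶ J.
v_f = √(2·1.968×10⁻¹⁶/5.0×10⁻²⁷) ≈ 2.81×10⁵ m/s.

v_f ≈ 2.81×10⁵ m/s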